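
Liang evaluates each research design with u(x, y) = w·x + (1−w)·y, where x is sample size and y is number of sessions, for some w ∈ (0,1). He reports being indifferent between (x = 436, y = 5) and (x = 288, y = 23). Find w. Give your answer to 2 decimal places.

w = 0.11

Indifference: w·436 + (1−w)·5 = w·288 + (1−w)·23.
Rearranging, 148·w − 18·(1−w) = 0.
The marginal rate of substitution is 18/148, so w = 18/(148+18) = 0.11.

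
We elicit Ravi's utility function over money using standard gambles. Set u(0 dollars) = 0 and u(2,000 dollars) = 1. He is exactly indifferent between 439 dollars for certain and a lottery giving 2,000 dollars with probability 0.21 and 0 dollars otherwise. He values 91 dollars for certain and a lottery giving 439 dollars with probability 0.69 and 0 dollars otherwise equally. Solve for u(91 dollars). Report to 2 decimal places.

0.14

From the first indifference, u(439 dollars) = 0.21·u(2,000 dollars) + 0.79·u(0 dollars) = 0.21·1 + 0.79·0 = 0.21.
The second indifference gives u(91 dollars) = 0.69·u(439 dollars) + 0.31·u(0 dollars) = 0.69·0.21 + 0.31·0.00 = 0.1449.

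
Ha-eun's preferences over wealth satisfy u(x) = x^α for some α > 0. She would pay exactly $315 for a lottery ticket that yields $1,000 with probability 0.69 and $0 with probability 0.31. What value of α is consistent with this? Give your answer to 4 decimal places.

α ≈ 0.3212

The lottery's expected utility is 0.69·u(1000) + 0.31·u(0) = 0.69·1000^α (since u(0) = 0 for α > 0).
Indifference: 315^α = 0.69·1000^α, so (315/1000)^α = 0.69.
α = ln(0.69) / ln(315/1000) = -0.3710637/-1.1551826 ≈ 0.3212.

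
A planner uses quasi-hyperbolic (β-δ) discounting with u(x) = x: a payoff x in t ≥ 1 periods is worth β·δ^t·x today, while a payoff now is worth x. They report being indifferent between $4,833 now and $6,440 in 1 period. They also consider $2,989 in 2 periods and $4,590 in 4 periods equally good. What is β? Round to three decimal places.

β ≈ 0.930

From the later pair, β·δ^2·2989 = β·δ^4·4590; dividing through, δ^2 = 2989/4590 = 0.65120, so δ = 0.80697.
Substituting δ into 4833 = β·δ·6440: β = 4833/(5196.878) ≈ 0.930.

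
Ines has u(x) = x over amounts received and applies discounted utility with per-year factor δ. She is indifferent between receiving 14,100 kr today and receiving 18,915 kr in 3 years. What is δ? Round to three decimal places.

Equating discounted utilities: u(14100) = δ^3·u(18915) ⇒ δ^3 = u(14100)/u(18915).
With u(x) = x: δ^3 = 14100/18915 = 0.74544.
Hence δ = (0.74544)^(1/3) = 0.90672.

δ ≈ 0.907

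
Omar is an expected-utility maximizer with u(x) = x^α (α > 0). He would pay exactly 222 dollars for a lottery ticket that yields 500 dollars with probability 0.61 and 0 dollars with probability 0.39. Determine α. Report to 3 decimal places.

EU(lottery) = 0.61·500^α + 0.39·0 = 0.61·500^α.
Setting u(222) equal to that: 222^α = 0.61·500^α ⇒ (222/500)^α = 0.61.
Taking logs: α·ln(222/500) = ln(0.61), so α = -0.494296 / -0.811931 ≈ 0.609.

α ≈ 0.609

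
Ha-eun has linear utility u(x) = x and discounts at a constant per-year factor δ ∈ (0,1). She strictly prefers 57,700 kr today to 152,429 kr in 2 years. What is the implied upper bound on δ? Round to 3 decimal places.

The preference means 57700 > δ^2·152429.
Hence δ^2 < 57700/152429 = 0.37854, and x ↦ x^(1/2) is increasing on (0,∞).
δ < 0.37854^(1/2) = 0.615.

δ < 0.615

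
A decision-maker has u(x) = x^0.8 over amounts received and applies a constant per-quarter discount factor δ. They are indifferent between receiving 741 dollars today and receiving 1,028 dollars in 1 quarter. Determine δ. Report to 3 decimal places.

δ ≈ 0.770

Equating discounted utilities: u(741) = δ·u(1028) ⇒ δ = u(741)/u(1028).
With u(x) = x^0.8: δ = 741^0.8/1028^0.8 = (741/1028)^0.8 = 0.76959.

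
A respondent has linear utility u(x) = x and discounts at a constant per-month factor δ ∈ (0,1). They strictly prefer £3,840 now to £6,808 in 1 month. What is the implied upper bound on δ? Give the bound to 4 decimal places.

Comparing present values: 3840 > δ·6808.
So δ < 3840/6808 = 0.56404.

δ < 0.5640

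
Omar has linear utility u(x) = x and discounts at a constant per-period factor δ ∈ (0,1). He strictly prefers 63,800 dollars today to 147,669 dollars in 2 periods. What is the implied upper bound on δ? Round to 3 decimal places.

The preference means 63800 > δ^2·147669.
Hence δ^2 < 63800/147669 = 0.43205, and x ↦ x^(1/2) is increasing on (0,∞).
δ < 0.43205^(1/2) = 0.657.

δ < 0.657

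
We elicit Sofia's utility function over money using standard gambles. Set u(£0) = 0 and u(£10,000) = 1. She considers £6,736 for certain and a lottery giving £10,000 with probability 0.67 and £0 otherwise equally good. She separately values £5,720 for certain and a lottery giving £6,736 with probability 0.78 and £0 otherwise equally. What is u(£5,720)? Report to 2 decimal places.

0.52

First, u(£6,736) = 0.67·u(£10,000) + 0.33·u(£0) = 0.67.
The second indifference gives u(£5,720) = 0.78·u(£6,736) + 0.22·u(£0) = 0.78·0.67 + 0.22·0.00 = 0.5226.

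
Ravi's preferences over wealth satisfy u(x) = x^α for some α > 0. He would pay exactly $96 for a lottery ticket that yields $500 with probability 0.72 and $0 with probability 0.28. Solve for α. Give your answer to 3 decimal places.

α ≈ 0.199

The lottery's expected utility is 0.72·u(500) + 0.28·u(0) = 0.72·500^α (since u(0) = 0 for α > 0).
Indifference: 96^α = 0.72·500^α, so (96/500)^α = 0.72.
Take logs: α = ln 0.72 / ln(96/500) ≈ 0.19906.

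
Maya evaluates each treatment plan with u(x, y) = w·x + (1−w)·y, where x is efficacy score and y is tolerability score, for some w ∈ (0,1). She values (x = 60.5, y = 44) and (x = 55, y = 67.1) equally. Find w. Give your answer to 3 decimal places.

Indifference: w·60.5 + (1−w)·44 = w·55 + (1−w)·67.1.
w·(60.5−55) = (1−w)·(67.1−44), i.e. w·5.5 = (1−w)·23.1.
Hence w = 23.1/(5.5+23.1) = 23.1/28.6 = 0.808.

w = 0.808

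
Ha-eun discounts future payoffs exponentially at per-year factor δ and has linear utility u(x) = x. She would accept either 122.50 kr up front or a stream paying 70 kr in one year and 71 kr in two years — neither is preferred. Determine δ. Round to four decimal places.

δ ≈ 0.9100

Equating present values: 122.50 = 70δ + 71δ².
Rearranged: 71δ² + 70δ − 122.50 = 0.
δ = (−70 + √(70² + 4·71·122.50)) / (2·71) = (−70 + √39690.00) / 142 ≈ 0.9100.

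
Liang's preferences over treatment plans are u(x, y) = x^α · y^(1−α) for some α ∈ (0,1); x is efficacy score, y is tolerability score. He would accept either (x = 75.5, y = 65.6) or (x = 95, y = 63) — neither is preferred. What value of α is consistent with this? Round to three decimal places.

Indifference: 75.5^α · 65.6^(1−α) = 95^α · 63^(1−α).
Taking logs: α·ln 75.5 + (1−α)·ln 65.6 = α·ln 95 + (1−α)·ln 63, i.e. α·-0.229744 = (1−α)·-0.040441.
Thus α·(-0.270185) = -0.040441, so α = -0.040441/-0.270185 ≈ 0.150.

α ≈ 0.150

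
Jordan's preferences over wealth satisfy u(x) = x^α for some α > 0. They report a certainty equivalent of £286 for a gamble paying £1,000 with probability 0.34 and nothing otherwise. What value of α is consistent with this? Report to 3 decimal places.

Since u(0) = 0, the lottery's EU is 0.34·1000^α.
Indifference: 286^α = 0.34·1000^α, so (286/1000)^α = 0.34.
α = ln(0.34) / ln(286/1000) = -1.078810/-1.251763 ≈ 0.862.

α ≈ 0.862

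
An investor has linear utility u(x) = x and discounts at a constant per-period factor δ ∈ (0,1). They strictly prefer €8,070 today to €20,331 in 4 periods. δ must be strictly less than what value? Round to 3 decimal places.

δ < 0.794

Comparing present values: 8070 > δ^4·20331.
So δ^4 < 8070/20331 = 0.39693; taking the 4th root of both positive sides preserves the inequality.
δ < (8070/20331)^(1/4) ≈ 0.794.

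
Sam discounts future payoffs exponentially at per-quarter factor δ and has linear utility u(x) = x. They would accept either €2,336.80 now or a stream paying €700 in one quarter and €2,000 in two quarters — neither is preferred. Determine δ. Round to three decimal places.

δ ≈ 0.920

The stream is worth 700δ + 2000δ² today, so 700δ + 2000δ² = 2336.80.
So 2000δ² + 700δ − 2336.80 = 0.
δ = (−700 + √(700² + 4·2000·2336.80)) / (2·2000) = (−700 + √19184400.00) / 4000 ≈ 0.920.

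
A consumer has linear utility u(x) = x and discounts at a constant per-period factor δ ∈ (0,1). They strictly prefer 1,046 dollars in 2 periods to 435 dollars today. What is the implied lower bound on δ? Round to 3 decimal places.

δ > 0.645

Under u(x) = x this choice says 435 < δ^2·1046.
Dividing by 1046: δ^2 > 0.41587. Both sides are positive, so the square root keeps the direction.
δ > (435/1046)^(1/2) ≈ 0.645.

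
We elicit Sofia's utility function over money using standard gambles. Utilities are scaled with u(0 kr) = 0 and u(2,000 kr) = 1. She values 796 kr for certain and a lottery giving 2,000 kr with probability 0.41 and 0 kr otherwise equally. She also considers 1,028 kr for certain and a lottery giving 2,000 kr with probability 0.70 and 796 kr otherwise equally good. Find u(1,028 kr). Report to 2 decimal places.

0.82

First, u(796 kr) = 0.41·u(2,000 kr) + 0.59·u(0 kr) = 0.41.
Then u(1,028 kr) = 0.70·u(2,000 kr) + 0.30·u(796 kr) = 0.70·1.00 + 0.30·0.41 = 0.8230.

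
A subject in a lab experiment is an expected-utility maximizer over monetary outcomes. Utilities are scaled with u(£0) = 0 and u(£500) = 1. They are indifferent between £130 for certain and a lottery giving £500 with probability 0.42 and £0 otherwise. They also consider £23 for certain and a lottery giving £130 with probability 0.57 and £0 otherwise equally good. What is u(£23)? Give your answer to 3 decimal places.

0.239

First, u(£130) = 0.42·u(£500) + 0.58·u(£0) = 0.42.
Chaining: u(£23) = 0.57·0.42 + 0.43·0.00 = 0.2394.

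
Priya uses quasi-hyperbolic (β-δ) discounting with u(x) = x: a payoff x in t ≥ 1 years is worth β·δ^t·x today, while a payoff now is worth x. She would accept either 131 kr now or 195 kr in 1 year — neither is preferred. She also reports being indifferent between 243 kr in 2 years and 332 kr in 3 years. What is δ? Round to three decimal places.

Both payoffs in the second observation are in the future, so β drops out: δ^2·243 = δ^3·332 ⇒ δ = 243/332 = 0.73193.

δ ≈ 0.732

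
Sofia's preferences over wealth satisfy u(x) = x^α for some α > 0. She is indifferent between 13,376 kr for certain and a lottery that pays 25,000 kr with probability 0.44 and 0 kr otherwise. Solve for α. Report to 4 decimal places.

α ≈ 1.3127

The lottery's expected utility is 0.44·u(25000) + 0.56·u(0) = 0.44·25000^α (since u(0) = 0 for α > 0).
Setting u(13376) equal to that: 13376^α = 0.44·25000^α ⇒ (13376/25000)^α = 0.44.
α = ln(0.44) / ln(13376/25000) = -0.8209806/-0.6254138 ≈ 1.3127.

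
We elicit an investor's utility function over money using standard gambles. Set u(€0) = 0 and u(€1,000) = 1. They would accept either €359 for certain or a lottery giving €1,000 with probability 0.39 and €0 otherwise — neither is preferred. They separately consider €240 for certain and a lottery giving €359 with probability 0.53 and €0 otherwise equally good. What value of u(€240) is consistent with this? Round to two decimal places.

0.21

The first gamble pins u(€359): it must equal 0.39·1 + 0.61·0 = 0.39.
Then u(€240) = 0.53·u(€359) + 0.47·u(€0) = 0.53·0.39 + 0.47·0.00 = 0.2067.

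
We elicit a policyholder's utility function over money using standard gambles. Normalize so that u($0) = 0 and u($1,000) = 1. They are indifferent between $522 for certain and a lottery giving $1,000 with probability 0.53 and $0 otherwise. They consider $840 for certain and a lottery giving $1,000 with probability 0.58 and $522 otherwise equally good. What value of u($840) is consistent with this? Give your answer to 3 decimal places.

First, u($522) = 0.53·u($1,000) + 0.47·u($0) = 0.53.
Then u($840) = 0.58·u($1,000) + 0.42·u($522) = 0.58·1.00 + 0.42·0.53 = 0.8026.

0.803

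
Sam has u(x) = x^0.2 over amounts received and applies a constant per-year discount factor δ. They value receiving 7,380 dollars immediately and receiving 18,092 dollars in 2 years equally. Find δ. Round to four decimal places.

δ ≈ 0.9142

Equating discounted utilities: u(7380) = δ^2·u(18092) ⇒ δ^2 = u(7380)/u(18092).
With u(x) = x^0.2: δ^2 = 7380^0.2/18092^0.2 = (7380/18092)^0.2 = 0.83582.
Hence δ = (0.83582)^(1/2) = 0.914233.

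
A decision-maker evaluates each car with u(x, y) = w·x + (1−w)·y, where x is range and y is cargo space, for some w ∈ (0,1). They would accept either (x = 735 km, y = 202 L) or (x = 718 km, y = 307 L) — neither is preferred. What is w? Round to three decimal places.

w = 0.861

Indifference: w·735 + (1−w)·202 = w·718 + (1−w)·307.
Collecting terms: w·17 = (1−w)·105.
The marginal rate of substitution is 105/17, so w = 105/(17+105) = 0.861.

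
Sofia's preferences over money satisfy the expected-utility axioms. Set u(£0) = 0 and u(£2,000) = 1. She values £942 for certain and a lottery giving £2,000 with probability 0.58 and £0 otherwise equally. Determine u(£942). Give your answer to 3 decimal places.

u(£942) equals the lottery's expected utility: 0.58·1 + 0.42·0 = 0.58.

0.580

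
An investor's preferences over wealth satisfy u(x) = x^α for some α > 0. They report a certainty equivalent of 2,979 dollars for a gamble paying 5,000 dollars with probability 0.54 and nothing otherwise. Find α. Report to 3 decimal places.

Since u(0) = 0, the lottery's EU is 0.54·5000^α.
Equating: 2979^α = 0.54·5000^α, i.e. 0.5958^α = 0.54.
Taking logs: α·ln(2979/5000) = ln(0.54), so α = -0.616186 / -0.517850 ≈ 1.190.

α ≈ 1.190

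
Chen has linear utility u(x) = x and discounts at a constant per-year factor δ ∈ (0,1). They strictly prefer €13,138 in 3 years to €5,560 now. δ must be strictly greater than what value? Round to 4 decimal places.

δ > 0.7508

Under u(x) = x this choice says 5560 < δ^3·13138.
Dividing by 13138: δ^3 > 0.42320. Both sides are positive, so the cube root keeps the direction.
δ > (5560/13138)^(1/3) ≈ 0.7508.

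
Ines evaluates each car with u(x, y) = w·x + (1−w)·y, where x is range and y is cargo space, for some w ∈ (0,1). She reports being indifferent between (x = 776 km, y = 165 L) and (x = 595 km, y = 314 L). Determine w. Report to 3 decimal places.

w = 0.452

u(776,165) = u(595,314) means w·776 + (1−w)·165 = w·595 + (1−w)·314.
Collecting terms: w·181 = (1−w)·149.
Hence w = 149/(181+149) = 149/330 = 0.452.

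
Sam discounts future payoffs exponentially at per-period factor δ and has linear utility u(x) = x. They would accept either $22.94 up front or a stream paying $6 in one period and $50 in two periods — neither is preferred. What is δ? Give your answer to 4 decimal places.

Equating present values: 22.94 = 6δ + 50δ².
That is, 50δ² + 6δ − 22.94 = 0, a quadratic in δ.
δ = (−6 + √(6² + 4·50·22.94)) / (2·50) = (−6 + √4624.00) / 100 ≈ 0.6200.

δ ≈ 0.6200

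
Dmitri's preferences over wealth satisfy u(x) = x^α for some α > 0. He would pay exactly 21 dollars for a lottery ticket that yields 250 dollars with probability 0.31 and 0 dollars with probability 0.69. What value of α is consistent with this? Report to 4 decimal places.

α ≈ 0.4728

Since u(0) = 0, the lottery's EU is 0.31·250^α.
Equating: 21^α = 0.31·250^α, i.e. 0.0840^α = 0.31.
Take logs: α = ln 0.31 / ln(21/250) ≈ 0.472835.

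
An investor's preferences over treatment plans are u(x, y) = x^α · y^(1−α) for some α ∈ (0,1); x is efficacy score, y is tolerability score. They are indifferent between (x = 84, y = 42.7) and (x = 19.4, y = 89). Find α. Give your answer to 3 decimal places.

Set the two utilities equal: 84^α·42.7^(1−α) = 19.4^α·89^(1−α).
Taking logs: α·ln 84 + (1−α)·ln 42.7 = α·ln 19.4 + (1−α)·ln 89, i.e. α·1.465544 = (1−α)·0.734437.
So α/(1−α) = (0.734437)/(1.465544) = 0.501136, and α = 0.501136/1.501136 ≈ 0.334.

α ≈ 0.334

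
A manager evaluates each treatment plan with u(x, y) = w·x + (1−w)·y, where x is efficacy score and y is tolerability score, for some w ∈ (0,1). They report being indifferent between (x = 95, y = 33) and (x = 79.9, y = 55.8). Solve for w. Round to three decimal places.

Indifference: w·95 + (1−w)·33 = w·79.9 + (1−w)·55.8.
w·(95−79.9) = (1−w)·(55.8−33), i.e. w·15.1 = (1−w)·22.8.
Hence w = 22.8/(15.1+22.8) = 22.8/37.9 = 0.602.

w = 0.602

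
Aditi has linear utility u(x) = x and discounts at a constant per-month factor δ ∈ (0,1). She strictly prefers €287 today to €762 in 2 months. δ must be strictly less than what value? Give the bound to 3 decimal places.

δ < 0.614

Under u(x) = x this choice says 287 > δ^2·762.
So δ^2 < 287/762 = 0.37664; taking the square root of both positive sides preserves the inequality.
δ < (287/762)^(1/2) ≈ 0.614.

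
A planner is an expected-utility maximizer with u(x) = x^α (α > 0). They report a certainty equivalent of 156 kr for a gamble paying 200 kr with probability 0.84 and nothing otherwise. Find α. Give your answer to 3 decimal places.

α ≈ 0.702

Since u(0) = 0, the lottery's EU is 0.84·200^α.
Indifference: 156^α = 0.84·200^α, so (156/200)^α = 0.84.
Take logs: α = ln 0.84 / ln(156/200) ≈ 0.70173.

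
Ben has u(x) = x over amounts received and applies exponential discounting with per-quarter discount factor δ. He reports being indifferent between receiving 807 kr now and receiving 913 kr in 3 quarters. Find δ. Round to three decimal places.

The payoff in 3 quarters is discounted by δ^3, so u(807) = δ^3·u(913) and δ^3 = u(807)/u(913).
With u(x) = x: δ^3 = 807/913 = 0.88390.
So δ = 0.88390^(1/3) ≈ 0.960.

δ ≈ 0.960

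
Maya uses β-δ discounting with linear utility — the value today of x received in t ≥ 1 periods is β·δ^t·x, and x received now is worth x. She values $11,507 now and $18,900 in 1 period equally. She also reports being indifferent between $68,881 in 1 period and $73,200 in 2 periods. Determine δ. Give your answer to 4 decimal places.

Both payoffs in the second observation are in the future, so β drops out: δ^1·68881 = δ^2·73200 ⇒ δ = 68881/73200 = 0.94100.

δ ≈ 0.9410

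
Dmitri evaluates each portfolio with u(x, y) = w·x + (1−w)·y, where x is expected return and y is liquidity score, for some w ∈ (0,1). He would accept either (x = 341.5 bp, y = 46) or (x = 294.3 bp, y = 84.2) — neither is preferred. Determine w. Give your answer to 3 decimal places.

Equating utilities: w·341.5 + (1−w)·46 = w·294.3 + (1−w)·84.2.
w·(341.5−294.3) = (1−w)·(84.2−46), i.e. w·47.2 = (1−w)·38.2.
Hence w = 38.2/(47.2+38.2) = 38.2/85.4 = 0.447.

w = 0.447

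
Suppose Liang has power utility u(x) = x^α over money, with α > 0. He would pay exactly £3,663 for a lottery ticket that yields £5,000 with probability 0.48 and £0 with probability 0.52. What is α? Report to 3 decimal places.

α ≈ 2.359

Since u(0) = 0, the lottery's EU is 0.48·5000^α.
Indifference: 3663^α = 0.48·5000^α, so (3663/5000)^α = 0.48.
Take logs: α = ln 0.48 / ln(3663/5000) ≈ 2.35885.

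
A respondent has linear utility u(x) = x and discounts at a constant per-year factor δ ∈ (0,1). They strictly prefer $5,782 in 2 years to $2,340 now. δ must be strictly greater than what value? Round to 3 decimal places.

δ > 0.636

Comparing present values: 2340 < δ^2·5782.
Dividing by 5782: δ^2 > 0.40470. Both sides are positive, so the square root keeps the direction.
δ > 0.40470^(1/2) = 0.636.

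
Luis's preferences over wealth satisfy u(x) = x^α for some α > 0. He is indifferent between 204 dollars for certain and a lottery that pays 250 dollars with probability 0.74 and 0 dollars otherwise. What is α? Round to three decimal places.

EU(lottery) = 0.74·250^α + 0.26·0 = 0.74·250^α.
Indifference: 204^α = 0.74·250^α, so (204/250)^α = 0.74.
α = ln(0.74) / ln(204/250) = -0.301105/-0.203341 ≈ 1.481.

α ≈ 1.481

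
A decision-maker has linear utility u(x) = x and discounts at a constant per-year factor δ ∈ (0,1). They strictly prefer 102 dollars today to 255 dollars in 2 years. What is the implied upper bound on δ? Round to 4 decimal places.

Comparing present values: 102 > δ^2·255.
Dividing by 255: δ^2 < 0.40000. Both sides are positive, so the square root keeps the direction.
δ < (102/255)^(1/2) ≈ 0.6325.

δ < 0.6325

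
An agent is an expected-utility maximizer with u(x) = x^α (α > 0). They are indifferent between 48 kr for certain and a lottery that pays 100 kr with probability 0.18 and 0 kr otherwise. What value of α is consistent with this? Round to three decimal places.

α ≈ 2.336

EU(lottery) = 0.18·100^α + 0.82·0 = 0.18·100^α.
Indifference: 48^α = 0.18·100^α, so (48/100)^α = 0.18.
α = ln(0.18) / ln(48/100) = -1.714798/-0.733969 ≈ 2.336.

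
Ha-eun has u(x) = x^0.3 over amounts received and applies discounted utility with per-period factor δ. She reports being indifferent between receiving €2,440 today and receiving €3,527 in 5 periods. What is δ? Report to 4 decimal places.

δ ≈ 0.9781

Equating discounted utilities: u(2440) = δ^5·u(3527) ⇒ δ^5 = u(2440)/u(3527).
Since u(x) = x^0.3, δ^5 = (2440/3527)^0.3 = 0.69181^0.3 = 0.89536.
So δ = 0.89536^(1/5) ≈ 0.9781.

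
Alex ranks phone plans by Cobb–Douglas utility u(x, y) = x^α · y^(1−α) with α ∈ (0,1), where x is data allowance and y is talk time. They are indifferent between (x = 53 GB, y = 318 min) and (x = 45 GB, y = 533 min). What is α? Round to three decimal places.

α ≈ 0.759

Indifference: 53^α · 318^(1−α) = 45^α · 533^(1−α).
Rearrange to (53/45)^α = (533/318)^(1−α) and take logs: α·0.163629 = (1−α)·0.516470.
With A = 0.163629 and B = 0.516470: α·A = (1−α)·B, so α = B/(A+B) = 0.516470/0.680099 ≈ 0.759.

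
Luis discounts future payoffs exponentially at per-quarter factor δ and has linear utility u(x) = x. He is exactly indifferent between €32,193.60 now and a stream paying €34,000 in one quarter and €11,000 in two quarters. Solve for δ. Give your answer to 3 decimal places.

Equating present values: 32193.60 = 34000δ + 11000δ².
So 11000δ² + 34000δ − 32193.60 = 0.
By the quadratic formula (taking the positive root), δ = (−34000 + √2572518400.00) / 22000 ≈ 0.760.

δ ≈ 0.760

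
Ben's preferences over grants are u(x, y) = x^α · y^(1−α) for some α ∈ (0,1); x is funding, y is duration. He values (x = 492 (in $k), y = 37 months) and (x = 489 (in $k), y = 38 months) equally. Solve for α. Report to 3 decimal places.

α ≈ 0.813

The Cobb–Douglas utilities coincide, so 492^α·37^(1−α) = 489^α·38^(1−α).
Rearrange to (492/489)^α = (38/37)^(1−α) and take logs: α·0.006116 = (1−α)·0.026668.
Thus α·(0.032784) = 0.026668, so α = 0.026668/0.032784 ≈ 0.813.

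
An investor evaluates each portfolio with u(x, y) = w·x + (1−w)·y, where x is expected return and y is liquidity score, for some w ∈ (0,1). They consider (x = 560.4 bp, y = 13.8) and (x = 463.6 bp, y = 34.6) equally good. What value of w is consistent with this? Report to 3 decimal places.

w = 0.177

Equating utilities: w·560.4 + (1−w)·13.8 = w·463.6 + (1−w)·34.6.
w·(560.4−463.6) = (1−w)·(34.6−13.8), i.e. w·96.8 = (1−w)·20.8.
The marginal rate of substitution is 20.8/96.8, so w = 20.8/(96.8+20.8) = 0.177.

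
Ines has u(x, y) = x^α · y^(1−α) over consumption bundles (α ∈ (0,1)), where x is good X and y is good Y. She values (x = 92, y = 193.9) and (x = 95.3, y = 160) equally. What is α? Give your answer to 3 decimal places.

Set the two utilities equal: 92^α·193.9^(1−α) = 95.3^α·160^(1−α).
Taking logs: α·ln 92 + (1−α)·ln 193.9 = α·ln 95.3 + (1−α)·ln 160, i.e. α·-0.035241 = (1−α)·-0.192169.
So α/(1−α) = (-0.192169)/(-0.035241) = 5.452995, and α = 5.452995/6.452995 ≈ 0.845.

α ≈ 0.845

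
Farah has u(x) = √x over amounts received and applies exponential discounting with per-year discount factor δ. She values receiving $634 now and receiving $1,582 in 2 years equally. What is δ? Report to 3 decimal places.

δ ≈ 0.796

Equating discounted utilities: u(634) = δ^2·u(1582) ⇒ δ^2 = u(634)/u(1582).
With u(x) = √x: δ^2 = √634/√1582 = √(634/1582) = 0.63305.
So δ = 0.63305^(1/2) ≈ 0.796.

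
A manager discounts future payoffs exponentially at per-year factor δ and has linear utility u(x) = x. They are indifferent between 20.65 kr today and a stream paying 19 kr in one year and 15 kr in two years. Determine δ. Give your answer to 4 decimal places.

Present value of the stream is 19·δ + 15·δ². Indifference gives 19δ + 15δ² = 20.65.
So 15δ² + 19δ − 20.65 = 0.
δ = (−19 + √(19² + 4·15·20.65)) / (2·15) = (−19 + √1600.00) / 30 ≈ 0.7000.

δ ≈ 0.7000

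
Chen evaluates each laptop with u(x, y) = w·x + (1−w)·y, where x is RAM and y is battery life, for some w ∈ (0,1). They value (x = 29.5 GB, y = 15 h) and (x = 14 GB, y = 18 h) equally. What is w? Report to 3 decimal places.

Indifference: w·29.5 + (1−w)·15 = w·14 + (1−w)·18.
Collecting terms: w·15.5 = (1−w)·3.
Hence w = 3/(15.5+3) = 3/18.5 = 0.162.

w = 0.162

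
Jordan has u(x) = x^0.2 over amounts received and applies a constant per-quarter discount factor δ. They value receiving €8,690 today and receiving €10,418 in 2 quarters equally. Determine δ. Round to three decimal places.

δ ≈ 0.982

The payoff in 2 quarters is discounted by δ^2, so u(8690) = δ^2·u(10418) and δ^2 = u(8690)/u(10418).
With u(x) = x^0.2: δ^2 = 8690^0.2/10418^0.2 = (8690/10418)^0.2 = 0.96438.
Taking the square root: δ = 0.96438^(1/2) ≈ 0.982.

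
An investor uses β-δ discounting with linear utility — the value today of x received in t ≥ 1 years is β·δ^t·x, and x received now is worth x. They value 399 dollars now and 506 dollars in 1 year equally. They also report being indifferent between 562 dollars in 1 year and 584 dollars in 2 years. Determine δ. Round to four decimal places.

The second indifference involves only future payoffs, so β cancels: β·δ^1·562 = β·δ^2·584, giving δ = 562/584 = 0.96233.

δ ≈ 0.9623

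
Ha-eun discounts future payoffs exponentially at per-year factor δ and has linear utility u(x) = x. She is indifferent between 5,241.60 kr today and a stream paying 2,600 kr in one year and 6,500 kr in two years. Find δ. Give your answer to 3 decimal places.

δ ≈ 0.720

The stream is worth 2600δ + 6500δ² today, so 2600δ + 6500δ² = 5241.60.
Rearranged: 6500δ² + 2600δ − 5241.60 = 0.
δ = (−2600 + √(2600² + 4·6500·5241.60)) / (2·6500) = (−2600 + √143041600.00) / 13000 ≈ 0.720.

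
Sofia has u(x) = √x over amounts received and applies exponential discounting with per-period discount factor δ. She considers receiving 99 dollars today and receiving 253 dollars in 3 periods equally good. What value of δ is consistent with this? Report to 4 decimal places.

The payoff in 3 periods is discounted by δ^3, so u(99) = δ^3·u(253) and δ^3 = u(99)/u(253).
Since u(x) = √x, δ^3 = √(99/253) = 0.62554.
So δ = 0.62554^(1/3) ≈ 0.8552.

δ ≈ 0.8552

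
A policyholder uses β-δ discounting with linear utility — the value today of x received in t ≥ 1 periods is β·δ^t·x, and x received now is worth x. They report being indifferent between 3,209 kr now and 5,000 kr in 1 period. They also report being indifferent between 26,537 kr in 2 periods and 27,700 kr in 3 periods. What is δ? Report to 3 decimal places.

Both payoffs in the second observation are in the future, so β drops out: δ^2·26537 = δ^3·27700 ⇒ δ = 26537/27700 = 0.95801.

δ ≈ 0.958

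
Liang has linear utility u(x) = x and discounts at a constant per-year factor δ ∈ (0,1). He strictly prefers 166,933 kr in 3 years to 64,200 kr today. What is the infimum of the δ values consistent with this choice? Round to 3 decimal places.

The preference means 64200 < δ^3·166933.
Hence δ^3 > 64200/166933 = 0.38459, and x ↦ x^(1/3) is increasing on (0,∞).
δ > (64200/166933)^(1/3) ≈ 0.727.

δ > 0.727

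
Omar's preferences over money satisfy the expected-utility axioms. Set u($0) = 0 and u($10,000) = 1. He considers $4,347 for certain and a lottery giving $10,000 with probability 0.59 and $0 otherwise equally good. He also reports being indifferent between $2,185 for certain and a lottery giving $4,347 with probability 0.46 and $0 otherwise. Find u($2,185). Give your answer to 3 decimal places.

0.271

From the first indifference, u($4,347) = 0.59·u($10,000) + 0.41·u($0) = 0.59·1 + 0.41·0 = 0.59.
Then u($2,185) = 0.46·u($4,347) + 0.54·u($0) = 0.46·0.59 + 0.54·0.00 = 0.2714.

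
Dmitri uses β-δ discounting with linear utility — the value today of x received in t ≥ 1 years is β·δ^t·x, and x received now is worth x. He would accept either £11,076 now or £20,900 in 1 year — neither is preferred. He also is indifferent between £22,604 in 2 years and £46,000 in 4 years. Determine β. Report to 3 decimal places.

β ≈ 0.756

The second indifference involves only future payoffs, so β cancels: β·δ^2·22604 = β·δ^4·46000, giving δ^2 = 22604/46000 = 0.49139, so δ = 0.70099.
Substituting δ into 11076 = β·δ·20900: β = 11076/(14650.755) ≈ 0.756.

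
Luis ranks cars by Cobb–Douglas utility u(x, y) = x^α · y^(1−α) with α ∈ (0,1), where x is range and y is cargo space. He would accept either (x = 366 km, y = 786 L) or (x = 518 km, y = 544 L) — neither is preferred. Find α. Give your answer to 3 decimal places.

α ≈ 0.514

The Cobb–Douglas utilities coincide, so 366^α·786^(1−α) = 518^α·544^(1−α).
Rearrange to (366/518)^α = (544/786)^(1−α) and take logs: α·-0.347342 = (1−α)·-0.368008.
So α/(1−α) = (-0.368008)/(-0.347342) = 1.059498, and α = 1.059498/2.059498 ≈ 0.514.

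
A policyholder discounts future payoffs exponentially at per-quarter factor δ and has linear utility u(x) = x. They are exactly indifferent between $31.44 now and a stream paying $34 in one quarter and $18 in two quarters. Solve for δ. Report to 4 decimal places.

δ ≈ 0.6799

The stream is worth 34δ + 18δ² today, so 34δ + 18δ² = 31.44.
So 18δ² + 34δ − 31.44 = 0.
δ = (−34 + √(34² + 4·18·31.44)) / (2·18) = (−34 + √3419.68) / 36 ≈ 0.6799.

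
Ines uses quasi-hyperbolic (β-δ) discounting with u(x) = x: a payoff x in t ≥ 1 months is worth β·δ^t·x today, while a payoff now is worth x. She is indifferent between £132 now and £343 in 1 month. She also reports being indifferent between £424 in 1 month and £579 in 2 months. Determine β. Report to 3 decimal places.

β ≈ 0.526

Both payoffs in the second observation are in the future, so β drops out: δ^1·424 = δ^2·579 ⇒ δ = 424/579 = 0.73230.
The first indifference: 132 = β·δ·343, so β = 132/(δ·343) = 132/(0.73230·343) ≈ 0.526.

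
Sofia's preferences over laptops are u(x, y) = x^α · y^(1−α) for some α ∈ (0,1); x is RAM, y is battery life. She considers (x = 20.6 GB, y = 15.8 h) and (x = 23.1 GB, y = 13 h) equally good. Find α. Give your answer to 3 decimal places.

α ≈ 0.630

Set the two utilities equal: 20.6^α·15.8^(1−α) = 23.1^α·13^(1−α).
Taking logs: α·ln 20.6 + (1−α)·ln 15.8 = α·ln 23.1 + (1−α)·ln 13, i.e. α·-0.114542 = (1−α)·-0.195061.
With A = -0.114542 and B = -0.195061: α·A = (1−α)·B, so α = B/(A+B) = -0.195061/-0.309603 ≈ 0.630.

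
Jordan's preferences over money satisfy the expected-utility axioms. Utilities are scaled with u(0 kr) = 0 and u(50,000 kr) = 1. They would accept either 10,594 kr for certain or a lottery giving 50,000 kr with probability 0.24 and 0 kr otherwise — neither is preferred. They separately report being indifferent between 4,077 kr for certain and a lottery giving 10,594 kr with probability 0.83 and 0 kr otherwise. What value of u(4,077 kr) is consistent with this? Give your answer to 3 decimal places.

0.199

First, u(10,594 kr) = 0.24·u(50,000 kr) + 0.76·u(0 kr) = 0.24.
Then u(4,077 kr) = 0.83·u(10,594 kr) + 0.17·u(0 kr) = 0.83·0.24 + 0.17·0.00 = 0.1992.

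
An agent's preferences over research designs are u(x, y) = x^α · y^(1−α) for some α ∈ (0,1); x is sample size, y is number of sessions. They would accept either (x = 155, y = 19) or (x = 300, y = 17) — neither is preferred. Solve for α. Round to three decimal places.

α ≈ 0.144

The Cobb–Douglas utilities coincide, so 155^α·19^(1−α) = 300^α·17^(1−α).
Rearrange to (155/300)^α = (17/19)^(1−α) and take logs: α·-0.660357 = (1−α)·-0.111226.
With A = -0.660357 and B = -0.111226: α·A = (1−α)·B, so α = B/(A+B) = -0.111226/-0.771583 ≈ 0.144.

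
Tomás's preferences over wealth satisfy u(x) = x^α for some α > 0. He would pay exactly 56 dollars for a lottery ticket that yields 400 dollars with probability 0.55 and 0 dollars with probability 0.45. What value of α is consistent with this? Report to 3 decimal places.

EU(lottery) = 0.55·400^α + 0.45·0 = 0.55·400^α.
Equating: 56^α = 0.55·400^α, i.e. 0.1400^α = 0.55.
Take logs: α = ln 0.55 / ln(56/400) ≈ 0.30407.

α ≈ 0.304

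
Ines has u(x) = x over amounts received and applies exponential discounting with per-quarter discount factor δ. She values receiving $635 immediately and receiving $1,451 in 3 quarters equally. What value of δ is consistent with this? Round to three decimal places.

The payoff in 3 quarters is discounted by δ^3, so u(635) = δ^3·u(1451) and δ^3 = u(635)/u(1451).
With u(x) = x: δ^3 = 635/1451 = 0.43763.
Hence δ = (0.43763)^(1/3) = 0.75922.

δ ≈ 0.759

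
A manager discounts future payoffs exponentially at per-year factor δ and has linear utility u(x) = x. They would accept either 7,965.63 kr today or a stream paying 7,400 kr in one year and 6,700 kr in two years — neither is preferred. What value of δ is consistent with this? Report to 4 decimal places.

δ ≈ 0.6700

The stream is worth 7400δ + 6700δ² today, so 7400δ + 6700δ² = 7965.63.
Rearranged: 6700δ² + 7400δ − 7965.63 = 0.
The positive root is δ = [−7400 + √(7400² + 4·6700·7965.63)] / (2·6700) = (−7400 + 16378.000)/13400 ≈ 0.6700.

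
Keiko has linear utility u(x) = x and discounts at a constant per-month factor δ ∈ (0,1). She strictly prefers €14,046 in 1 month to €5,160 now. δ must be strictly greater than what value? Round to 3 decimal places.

δ > 0.367

The preference means 5160 < δ·14046.
Dividing through by 14046 gives δ > 0.36736.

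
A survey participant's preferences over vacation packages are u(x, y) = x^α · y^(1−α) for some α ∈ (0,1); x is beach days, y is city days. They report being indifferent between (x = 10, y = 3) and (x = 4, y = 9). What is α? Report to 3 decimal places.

The Cobb–Douglas utilities coincide, so 10^α·3^(1−α) = 4^α·9^(1−α).
Taking logs: α·ln 10 + (1−α)·ln 3 = α·ln 4 + (1−α)·ln 9, i.e. α·0.916291 = (1−α)·1.098612.
So α/(1−α) = (1.098612)/(0.916291) = 1.198977, and α = 1.198977/2.198977 ≈ 0.545.

α ≈ 0.545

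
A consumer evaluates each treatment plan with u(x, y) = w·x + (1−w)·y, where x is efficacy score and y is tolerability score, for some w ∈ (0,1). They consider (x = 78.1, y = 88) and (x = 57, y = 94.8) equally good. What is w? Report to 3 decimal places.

w = 0.244

Equating utilities: w·78.1 + (1−w)·88 = w·57 + (1−w)·94.8.
Collecting terms: w·21.1 = (1−w)·6.8.
So w/(1−w) = 6.8/21.1 = 0.3223, giving w = 6.8/(21.1+6.8) = 0.244.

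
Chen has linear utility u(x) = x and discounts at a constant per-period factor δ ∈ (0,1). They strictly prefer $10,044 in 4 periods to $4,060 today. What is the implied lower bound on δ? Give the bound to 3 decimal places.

δ > 0.797

Comparing present values: 4060 < δ^4·10044.
Dividing by 10044: δ^4 > 0.40422. Both sides are positive, so the 4th root keeps the direction.
δ > 0.40422^(1/4) = 0.797.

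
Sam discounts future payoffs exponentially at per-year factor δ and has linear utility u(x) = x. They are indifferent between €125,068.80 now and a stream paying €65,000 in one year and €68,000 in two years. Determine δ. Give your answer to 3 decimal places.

δ ≈ 0.960

Present value of the stream is 65000·δ + 68000·δ². Indifference gives 65000δ + 68000δ² = 125068.80.
Rearranged: 68000δ² + 65000δ − 125068.80 = 0.
The positive root is δ = [−65000 + √(65000² + 4·68000·125068.80)] / (2·68000) = (−65000 + 195560.000)/136000 ≈ 0.960.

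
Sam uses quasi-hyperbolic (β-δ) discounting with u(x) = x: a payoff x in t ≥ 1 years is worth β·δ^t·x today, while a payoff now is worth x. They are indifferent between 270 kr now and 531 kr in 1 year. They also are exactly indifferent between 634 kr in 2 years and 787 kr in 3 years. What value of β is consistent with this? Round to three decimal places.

The second indifference involves only future payoffs, so β cancels: β·δ^2·634 = β·δ^3·787, giving δ = 634/787 = 0.80559.
Substituting δ into 270 = β·δ·531: β = 270/(427.769) ≈ 0.631.

β ≈ 0.631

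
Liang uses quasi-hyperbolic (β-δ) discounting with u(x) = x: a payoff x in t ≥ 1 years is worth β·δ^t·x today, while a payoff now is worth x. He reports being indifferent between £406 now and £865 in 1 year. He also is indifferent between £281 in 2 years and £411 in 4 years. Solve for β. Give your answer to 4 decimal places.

β ≈ 0.5676

Both payoffs in the second observation are in the future, so β drops out: δ^2·281 = δ^4·411 ⇒ δ^2 = 281/411 = 0.68370, so δ = 0.82686.
Substituting δ into 406 = β·δ·865: β = 406/(715.234) ≈ 0.5676.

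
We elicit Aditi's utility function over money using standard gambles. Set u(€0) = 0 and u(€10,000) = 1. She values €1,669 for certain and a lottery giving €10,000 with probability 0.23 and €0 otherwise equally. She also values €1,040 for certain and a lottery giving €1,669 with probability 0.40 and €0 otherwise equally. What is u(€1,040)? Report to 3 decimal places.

From the first indifference, u(€1,669) = 0.23·u(€10,000) + 0.77·u(€0) = 0.23·1 + 0.77·0 = 0.23.
Chaining: u(€1,040) = 0.40·0.23 + 0.60·0.00 = 0.0920.

0.092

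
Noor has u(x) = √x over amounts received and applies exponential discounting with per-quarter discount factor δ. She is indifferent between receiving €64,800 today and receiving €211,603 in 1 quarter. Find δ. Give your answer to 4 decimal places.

δ ≈ 0.5534

Indifference means u(64800) = δ · u(211603), so δ = u(64800)/u(211603).
Since u(x) = √x, δ = √(64800/211603) = 0.55338.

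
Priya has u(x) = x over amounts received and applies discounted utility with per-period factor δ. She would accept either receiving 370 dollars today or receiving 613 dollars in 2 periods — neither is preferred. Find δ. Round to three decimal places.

δ ≈ 0.777

Equating discounted utilities: u(370) = δ^2·u(613) ⇒ δ^2 = u(370)/u(613).
With u(x) = x: δ^2 = 370/613 = 0.60359.
Taking the square root: δ = 0.60359^(1/2) ≈ 0.777.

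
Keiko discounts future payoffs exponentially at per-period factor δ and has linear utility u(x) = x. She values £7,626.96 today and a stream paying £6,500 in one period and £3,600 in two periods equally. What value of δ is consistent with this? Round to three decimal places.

δ ≈ 0.810

Present value of the stream is 6500·δ + 3600·δ². Indifference gives 6500δ + 3600δ² = 7626.96.
That is, 3600δ² + 6500δ − 7626.96 = 0, a quadratic in δ.
δ = (−6500 + √(6500² + 4·3600·7626.96)) / (2·3600) = (−6500 + √152078224.00) / 7200 ≈ 0.810.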